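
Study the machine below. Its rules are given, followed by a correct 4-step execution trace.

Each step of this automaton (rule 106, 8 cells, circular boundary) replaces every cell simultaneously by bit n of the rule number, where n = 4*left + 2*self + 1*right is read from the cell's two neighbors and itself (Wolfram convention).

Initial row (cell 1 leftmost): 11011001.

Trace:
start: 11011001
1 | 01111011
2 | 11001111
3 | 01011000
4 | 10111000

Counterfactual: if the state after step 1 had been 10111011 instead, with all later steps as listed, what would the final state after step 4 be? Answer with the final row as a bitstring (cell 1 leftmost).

11101110

state after step 1 := 10111011
2 | 11101110
3 | 10111011
4 | 11101110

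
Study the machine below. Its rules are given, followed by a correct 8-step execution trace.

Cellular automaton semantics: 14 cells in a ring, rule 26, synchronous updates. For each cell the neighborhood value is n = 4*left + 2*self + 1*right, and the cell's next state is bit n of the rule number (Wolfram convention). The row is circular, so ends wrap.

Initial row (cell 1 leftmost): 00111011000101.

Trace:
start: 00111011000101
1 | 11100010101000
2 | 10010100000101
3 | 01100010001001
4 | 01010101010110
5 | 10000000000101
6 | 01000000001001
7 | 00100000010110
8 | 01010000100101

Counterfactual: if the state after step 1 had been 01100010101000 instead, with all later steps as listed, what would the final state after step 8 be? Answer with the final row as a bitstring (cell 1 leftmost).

state after step 1 := 01100010101000
2 | 11010100000100
3 | 10000010001011
4 | 01000101010010
5 | 10101000001101
6 | 00000100011001
7 | 10001010110110
8 | 01010000100100

01010000100100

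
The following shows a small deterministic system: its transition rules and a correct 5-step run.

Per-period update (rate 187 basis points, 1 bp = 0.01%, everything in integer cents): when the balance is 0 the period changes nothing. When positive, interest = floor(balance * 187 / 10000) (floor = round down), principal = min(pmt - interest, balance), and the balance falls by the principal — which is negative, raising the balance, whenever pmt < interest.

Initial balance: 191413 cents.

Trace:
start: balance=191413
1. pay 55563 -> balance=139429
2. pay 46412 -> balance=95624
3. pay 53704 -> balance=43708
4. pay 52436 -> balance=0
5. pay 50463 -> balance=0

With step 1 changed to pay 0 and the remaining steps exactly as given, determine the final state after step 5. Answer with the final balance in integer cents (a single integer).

(re-executing from step 1 with the substitution; state before step 1: balance=191413)
1. pay 0 -> balance=194992
2. pay 46412 -> balance=152226
3. pay 53704 -> balance=101368
4. pay 52436 -> balance=50827
5. pay 50463 -> balance=1314

1314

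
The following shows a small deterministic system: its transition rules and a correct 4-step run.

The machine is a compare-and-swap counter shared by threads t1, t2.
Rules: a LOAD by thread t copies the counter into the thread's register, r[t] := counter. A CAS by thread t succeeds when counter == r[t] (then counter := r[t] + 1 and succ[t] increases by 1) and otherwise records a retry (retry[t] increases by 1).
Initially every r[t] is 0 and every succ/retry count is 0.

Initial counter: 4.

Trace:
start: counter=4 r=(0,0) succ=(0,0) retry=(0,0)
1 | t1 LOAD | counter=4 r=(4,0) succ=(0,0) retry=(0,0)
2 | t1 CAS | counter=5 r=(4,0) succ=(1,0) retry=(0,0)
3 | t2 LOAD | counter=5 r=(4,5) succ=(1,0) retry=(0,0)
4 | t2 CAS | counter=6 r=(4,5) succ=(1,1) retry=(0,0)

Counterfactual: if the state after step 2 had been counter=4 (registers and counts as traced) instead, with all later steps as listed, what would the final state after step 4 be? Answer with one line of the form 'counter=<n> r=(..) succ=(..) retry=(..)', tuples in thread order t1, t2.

state after step 2 := counter=4 r=(4,0) succ=(1,0) retry=(0,0)
3 | t2 LOAD | counter=4 r=(4,4) succ=(1,0) retry=(0,0)
4 | t2 CAS | counter=5 r=(4,4) succ=(1,1) retry=(0,0)

counter=5 r=(4,4) succ=(1,1) retry=(0,0)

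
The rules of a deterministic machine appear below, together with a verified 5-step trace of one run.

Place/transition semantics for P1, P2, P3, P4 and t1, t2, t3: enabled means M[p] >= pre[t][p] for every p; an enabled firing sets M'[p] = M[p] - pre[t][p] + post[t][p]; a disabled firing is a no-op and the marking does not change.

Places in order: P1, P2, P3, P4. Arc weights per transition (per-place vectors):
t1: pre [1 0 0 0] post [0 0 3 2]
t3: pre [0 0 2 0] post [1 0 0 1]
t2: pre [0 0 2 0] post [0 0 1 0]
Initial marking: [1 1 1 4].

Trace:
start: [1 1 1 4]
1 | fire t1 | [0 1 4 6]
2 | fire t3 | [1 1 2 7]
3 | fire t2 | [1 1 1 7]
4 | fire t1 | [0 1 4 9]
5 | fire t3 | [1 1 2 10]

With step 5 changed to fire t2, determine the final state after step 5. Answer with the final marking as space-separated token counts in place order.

0 1 3 9

(re-executing from step 5 with the substitution; state before step 5: [0 1 4 9])
5 | fire t2 | [0 1 3 9]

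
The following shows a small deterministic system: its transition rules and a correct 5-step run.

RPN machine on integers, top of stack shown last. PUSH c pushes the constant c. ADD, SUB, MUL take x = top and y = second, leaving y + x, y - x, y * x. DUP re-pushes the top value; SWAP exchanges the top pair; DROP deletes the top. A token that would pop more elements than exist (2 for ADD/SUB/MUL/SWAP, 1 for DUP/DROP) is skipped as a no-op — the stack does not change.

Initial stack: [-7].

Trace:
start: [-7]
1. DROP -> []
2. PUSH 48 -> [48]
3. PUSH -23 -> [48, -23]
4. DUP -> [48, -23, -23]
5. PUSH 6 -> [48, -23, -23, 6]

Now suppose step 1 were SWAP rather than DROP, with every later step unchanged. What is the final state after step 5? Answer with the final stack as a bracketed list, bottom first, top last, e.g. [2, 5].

[-7, 48, -23, -23, 6]

(re-executing from step 1 with the substitution; state before step 1: [-7])
1. SWAP -> [-7]
2. PUSH 48 -> [-7, 48]
3. PUSH -23 -> [-7, 48, -23]
4. DUP -> [-7, 48, -23, -23]
5. PUSH 6 -> [-7, 48, -23, -23, 6]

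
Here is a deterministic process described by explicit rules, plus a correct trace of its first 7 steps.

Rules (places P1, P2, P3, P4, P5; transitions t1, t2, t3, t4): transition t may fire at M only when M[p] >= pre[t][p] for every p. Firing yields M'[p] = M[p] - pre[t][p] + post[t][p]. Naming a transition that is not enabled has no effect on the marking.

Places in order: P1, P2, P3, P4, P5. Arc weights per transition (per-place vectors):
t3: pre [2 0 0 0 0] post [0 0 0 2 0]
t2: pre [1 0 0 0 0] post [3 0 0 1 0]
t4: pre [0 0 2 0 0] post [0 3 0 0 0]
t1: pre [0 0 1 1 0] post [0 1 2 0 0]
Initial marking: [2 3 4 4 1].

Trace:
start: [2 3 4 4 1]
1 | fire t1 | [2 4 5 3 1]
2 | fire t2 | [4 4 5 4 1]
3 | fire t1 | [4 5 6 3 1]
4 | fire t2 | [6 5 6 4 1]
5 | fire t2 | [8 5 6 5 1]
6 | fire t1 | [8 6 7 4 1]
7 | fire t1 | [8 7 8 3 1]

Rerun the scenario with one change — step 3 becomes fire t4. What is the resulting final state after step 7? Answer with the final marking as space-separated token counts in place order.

8 9 5 4 1

(re-executing from step 3 with the substitution; state before step 3: [4 4 5 4 1])
3 | fire t4 | [4 7 3 4 1]
4 | fire t2 | [6 7 3 5 1]
5 | fire t2 | [8 7 3 6 1]
6 | fire t1 | [8 8 4 5 1]
7 | fire t1 | [8 9 5 4 1]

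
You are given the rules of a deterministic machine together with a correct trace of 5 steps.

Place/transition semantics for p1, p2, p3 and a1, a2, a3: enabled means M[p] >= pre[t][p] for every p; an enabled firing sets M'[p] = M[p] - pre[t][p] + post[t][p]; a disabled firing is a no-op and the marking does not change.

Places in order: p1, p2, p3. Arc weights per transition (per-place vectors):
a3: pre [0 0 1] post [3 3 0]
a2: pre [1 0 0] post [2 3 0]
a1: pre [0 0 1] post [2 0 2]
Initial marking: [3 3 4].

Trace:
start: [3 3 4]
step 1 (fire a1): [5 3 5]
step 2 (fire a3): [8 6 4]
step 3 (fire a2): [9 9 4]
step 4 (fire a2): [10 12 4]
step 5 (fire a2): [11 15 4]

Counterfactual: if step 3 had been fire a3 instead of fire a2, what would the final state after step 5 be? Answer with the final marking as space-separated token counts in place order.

13 15 3

(re-executing from step 3 with the substitution; state before step 3: [8 6 4])
step 3 (fire a3): [11 9 3]
step 4 (fire a2): [12 12 3]
step 5 (fire a2): [13 15 3]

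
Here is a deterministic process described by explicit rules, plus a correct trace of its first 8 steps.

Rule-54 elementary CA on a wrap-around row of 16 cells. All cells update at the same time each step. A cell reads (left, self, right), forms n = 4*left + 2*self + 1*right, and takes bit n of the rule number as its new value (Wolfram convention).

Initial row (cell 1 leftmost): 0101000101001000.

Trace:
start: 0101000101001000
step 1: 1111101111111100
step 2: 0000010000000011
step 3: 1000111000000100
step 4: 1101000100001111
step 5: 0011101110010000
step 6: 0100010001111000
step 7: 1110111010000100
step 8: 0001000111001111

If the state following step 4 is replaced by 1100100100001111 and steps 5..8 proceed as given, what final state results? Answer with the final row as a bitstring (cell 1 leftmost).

0001000111001111

state after step 4 := 1100100100001111
step 5: 0011111110010000
step 6: 0100000001111000
step 7: 1110000010000100
step 8: 0001000111001111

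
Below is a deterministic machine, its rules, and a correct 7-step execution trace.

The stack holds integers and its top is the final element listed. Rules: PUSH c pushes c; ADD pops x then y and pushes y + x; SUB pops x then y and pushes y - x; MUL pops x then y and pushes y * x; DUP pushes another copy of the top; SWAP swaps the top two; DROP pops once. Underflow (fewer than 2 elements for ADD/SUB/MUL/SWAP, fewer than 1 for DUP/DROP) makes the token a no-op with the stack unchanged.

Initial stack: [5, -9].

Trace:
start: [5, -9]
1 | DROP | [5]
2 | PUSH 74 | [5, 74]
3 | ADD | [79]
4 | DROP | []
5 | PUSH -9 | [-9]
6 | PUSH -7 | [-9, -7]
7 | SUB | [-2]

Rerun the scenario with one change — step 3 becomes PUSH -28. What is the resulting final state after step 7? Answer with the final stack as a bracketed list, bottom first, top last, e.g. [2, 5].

(re-executing from step 3 with the substitution; state before step 3: [5, 74])
3 | PUSH -28 | [5, 74, -28]
4 | DROP | [5, 74]
5 | PUSH -9 | [5, 74, -9]
6 | PUSH -7 | [5, 74, -9, -7]
7 | SUB | [5, 74, -2]

[5, 74, -2]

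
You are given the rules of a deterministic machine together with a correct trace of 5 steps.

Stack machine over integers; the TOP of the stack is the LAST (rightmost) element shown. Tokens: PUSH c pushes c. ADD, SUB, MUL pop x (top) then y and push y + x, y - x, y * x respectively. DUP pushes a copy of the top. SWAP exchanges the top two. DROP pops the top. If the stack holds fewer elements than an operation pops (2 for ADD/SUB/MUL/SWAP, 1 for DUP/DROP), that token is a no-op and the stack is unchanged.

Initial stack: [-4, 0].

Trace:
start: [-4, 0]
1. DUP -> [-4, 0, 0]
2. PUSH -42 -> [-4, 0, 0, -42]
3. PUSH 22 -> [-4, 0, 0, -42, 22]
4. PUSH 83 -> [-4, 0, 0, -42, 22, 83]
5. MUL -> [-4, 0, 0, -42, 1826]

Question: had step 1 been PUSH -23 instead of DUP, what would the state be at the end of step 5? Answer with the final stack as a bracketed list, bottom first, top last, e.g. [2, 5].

(re-executing from step 1 with the substitution; state before step 1: [-4, 0])
1. PUSH -23 -> [-4, 0, -23]
2. PUSH -42 -> [-4, 0, -23, -42]
3. PUSH 22 -> [-4, 0, -23, -42, 22]
4. PUSH 83 -> [-4, 0, -23, -42, 22, 83]
5. MUL -> [-4, 0, -23, -42, 1826]

[-4, 0, -23, -42, 1826]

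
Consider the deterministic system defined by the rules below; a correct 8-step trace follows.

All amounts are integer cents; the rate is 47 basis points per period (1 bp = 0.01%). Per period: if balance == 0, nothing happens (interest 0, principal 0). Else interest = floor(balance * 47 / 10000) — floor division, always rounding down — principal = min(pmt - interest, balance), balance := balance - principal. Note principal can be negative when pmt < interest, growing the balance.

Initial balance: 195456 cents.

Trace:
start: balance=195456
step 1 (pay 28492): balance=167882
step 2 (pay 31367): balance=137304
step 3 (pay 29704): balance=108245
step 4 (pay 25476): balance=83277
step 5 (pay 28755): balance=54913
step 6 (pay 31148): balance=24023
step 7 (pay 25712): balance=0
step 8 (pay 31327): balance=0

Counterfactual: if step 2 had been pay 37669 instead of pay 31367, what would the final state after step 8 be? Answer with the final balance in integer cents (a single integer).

(re-executing from step 2 with the substitution; state before step 2: balance=167882)
step 2 (pay 37669): balance=131002
step 3 (pay 29704): balance=101913
step 4 (pay 25476): balance=76915
step 5 (pay 28755): balance=48521
step 6 (pay 31148): balance=17601
step 7 (pay 25712): balance=0
step 8 (pay 31327): balance=0

0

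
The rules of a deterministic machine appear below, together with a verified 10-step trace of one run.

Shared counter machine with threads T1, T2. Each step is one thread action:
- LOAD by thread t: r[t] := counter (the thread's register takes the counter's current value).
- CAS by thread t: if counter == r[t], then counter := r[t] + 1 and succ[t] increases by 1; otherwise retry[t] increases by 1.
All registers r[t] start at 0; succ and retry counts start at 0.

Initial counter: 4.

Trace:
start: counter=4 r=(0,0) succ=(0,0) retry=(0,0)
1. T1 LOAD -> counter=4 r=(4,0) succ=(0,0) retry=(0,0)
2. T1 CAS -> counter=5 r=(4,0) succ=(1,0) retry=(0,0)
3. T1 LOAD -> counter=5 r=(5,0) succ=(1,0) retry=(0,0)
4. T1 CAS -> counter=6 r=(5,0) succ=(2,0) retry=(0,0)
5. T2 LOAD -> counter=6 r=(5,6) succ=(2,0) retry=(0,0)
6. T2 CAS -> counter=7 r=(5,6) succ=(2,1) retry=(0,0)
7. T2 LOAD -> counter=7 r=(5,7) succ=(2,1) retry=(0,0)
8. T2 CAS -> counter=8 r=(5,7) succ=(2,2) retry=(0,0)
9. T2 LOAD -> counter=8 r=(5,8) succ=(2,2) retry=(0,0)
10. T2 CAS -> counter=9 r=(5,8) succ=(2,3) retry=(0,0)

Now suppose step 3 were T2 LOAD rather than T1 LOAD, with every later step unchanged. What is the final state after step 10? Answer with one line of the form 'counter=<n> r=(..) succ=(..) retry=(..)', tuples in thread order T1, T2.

counter=8 r=(4,7) succ=(1,3) retry=(1,0)

(re-executing from step 3 with the substitution; state before step 3: counter=5 r=(4,0) succ=(1,0) retry=(0,0))
3. T2 LOAD -> counter=5 r=(4,5) succ=(1,0) retry=(0,0)
4. T1 CAS -> counter=5 r=(4,5) succ=(1,0) retry=(1,0)
5. T2 LOAD -> counter=5 r=(4,5) succ=(1,0) retry=(1,0)
6. T2 CAS -> counter=6 r=(4,5) succ=(1,1) retry=(1,0)
7. T2 LOAD -> counter=6 r=(4,6) succ=(1,1) retry=(1,0)
8. T2 CAS -> counter=7 r=(4,6) succ=(1,2) retry=(1,0)
9. T2 LOAD -> counter=7 r=(4,7) succ=(1,2) retry=(1,0)
10. T2 CAS -> counter=8 r=(4,7) succ=(1,3) retry=(1,0)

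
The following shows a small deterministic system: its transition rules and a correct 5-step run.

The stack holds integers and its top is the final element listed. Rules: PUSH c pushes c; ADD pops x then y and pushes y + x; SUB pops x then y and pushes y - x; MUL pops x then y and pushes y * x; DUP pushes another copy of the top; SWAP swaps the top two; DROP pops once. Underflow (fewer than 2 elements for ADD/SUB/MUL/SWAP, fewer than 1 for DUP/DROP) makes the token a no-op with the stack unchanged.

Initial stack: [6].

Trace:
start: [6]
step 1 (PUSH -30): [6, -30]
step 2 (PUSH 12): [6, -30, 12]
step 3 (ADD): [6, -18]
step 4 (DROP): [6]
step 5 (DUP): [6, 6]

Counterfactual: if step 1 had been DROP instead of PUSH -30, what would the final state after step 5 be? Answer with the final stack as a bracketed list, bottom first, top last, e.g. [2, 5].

(re-executing from step 1 with the substitution; state before step 1: [6])
step 1 (DROP): []
step 2 (PUSH 12): [12]
step 3 (ADD): [12]
step 4 (DROP): []
step 5 (DUP): []

[]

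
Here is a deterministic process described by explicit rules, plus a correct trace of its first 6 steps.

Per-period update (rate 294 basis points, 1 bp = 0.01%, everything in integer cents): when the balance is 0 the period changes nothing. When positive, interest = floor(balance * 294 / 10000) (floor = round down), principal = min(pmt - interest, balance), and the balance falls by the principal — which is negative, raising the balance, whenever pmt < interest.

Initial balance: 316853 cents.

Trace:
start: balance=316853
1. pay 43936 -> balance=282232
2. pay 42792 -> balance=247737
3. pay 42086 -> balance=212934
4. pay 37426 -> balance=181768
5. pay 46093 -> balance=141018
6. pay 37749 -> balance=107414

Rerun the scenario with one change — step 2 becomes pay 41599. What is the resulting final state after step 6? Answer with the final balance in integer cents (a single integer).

(re-executing from step 2 with the substitution; state before step 2: balance=282232)
2. pay 41599 -> balance=248930
3. pay 42086 -> balance=214162
4. pay 37426 -> balance=183032
5. pay 46093 -> balance=142320
6. pay 37749 -> balance=108755

108755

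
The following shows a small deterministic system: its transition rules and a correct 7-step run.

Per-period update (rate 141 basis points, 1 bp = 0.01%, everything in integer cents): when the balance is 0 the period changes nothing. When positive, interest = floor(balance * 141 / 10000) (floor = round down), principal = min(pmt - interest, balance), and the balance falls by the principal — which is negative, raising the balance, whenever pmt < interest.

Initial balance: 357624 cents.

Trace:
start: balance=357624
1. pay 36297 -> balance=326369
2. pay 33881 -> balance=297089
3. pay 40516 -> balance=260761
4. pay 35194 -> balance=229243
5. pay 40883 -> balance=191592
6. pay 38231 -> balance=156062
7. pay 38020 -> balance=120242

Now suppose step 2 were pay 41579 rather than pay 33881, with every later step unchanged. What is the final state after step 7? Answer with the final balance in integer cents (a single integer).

111986

(re-executing from step 2 with the substitution; state before step 2: balance=326369)
2. pay 41579 -> balance=289391
3. pay 40516 -> balance=252955
4. pay 35194 -> balance=221327
5. pay 40883 -> balance=183564
6. pay 38231 -> balance=147921
7. pay 38020 -> balance=111986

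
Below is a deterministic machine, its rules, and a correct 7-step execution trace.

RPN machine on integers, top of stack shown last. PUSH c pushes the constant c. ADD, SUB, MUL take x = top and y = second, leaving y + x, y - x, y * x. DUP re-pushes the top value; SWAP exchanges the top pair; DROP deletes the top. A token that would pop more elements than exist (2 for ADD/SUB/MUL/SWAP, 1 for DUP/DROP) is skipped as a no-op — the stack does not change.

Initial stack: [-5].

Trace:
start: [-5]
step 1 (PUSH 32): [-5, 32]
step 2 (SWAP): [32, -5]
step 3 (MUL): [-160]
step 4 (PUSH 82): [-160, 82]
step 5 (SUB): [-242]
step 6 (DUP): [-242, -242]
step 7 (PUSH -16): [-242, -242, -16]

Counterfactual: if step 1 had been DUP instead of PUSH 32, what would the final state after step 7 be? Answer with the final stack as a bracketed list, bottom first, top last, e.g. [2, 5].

(re-executing from step 1 with the substitution; state before step 1: [-5])
step 1 (DUP): [-5, -5]
step 2 (SWAP): [-5, -5]
step 3 (MUL): [25]
step 4 (PUSH 82): [25, 82]
step 5 (SUB): [-57]
step 6 (DUP): [-57, -57]
step 7 (PUSH -16): [-57, -57, -16]

[-57, -57, -16]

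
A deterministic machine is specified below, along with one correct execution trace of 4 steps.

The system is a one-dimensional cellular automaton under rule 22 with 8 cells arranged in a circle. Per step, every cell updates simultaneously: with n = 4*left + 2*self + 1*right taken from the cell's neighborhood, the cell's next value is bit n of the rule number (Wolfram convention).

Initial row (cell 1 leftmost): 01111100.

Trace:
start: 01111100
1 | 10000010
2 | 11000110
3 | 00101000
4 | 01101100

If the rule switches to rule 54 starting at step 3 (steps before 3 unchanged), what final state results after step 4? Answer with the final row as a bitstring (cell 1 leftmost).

11111111

(re-executing steps 3..4 under rule 54; state before step 3: 11000110)
3 | 00101001
4 | 11111111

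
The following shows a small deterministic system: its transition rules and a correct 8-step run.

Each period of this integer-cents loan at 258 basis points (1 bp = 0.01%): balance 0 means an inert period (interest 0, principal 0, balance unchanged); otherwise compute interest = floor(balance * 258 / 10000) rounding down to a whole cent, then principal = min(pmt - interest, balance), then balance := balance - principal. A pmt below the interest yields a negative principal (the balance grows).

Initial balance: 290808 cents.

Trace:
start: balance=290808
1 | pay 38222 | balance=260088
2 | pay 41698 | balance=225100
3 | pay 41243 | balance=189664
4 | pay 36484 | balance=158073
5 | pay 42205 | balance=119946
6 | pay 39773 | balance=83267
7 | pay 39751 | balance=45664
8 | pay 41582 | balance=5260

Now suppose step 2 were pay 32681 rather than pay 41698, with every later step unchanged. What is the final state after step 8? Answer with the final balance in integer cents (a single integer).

(re-executing from step 2 with the substitution; state before step 2: balance=260088)
2 | pay 32681 | balance=234117
3 | pay 41243 | balance=198914
4 | pay 36484 | balance=167561
5 | pay 42205 | balance=129679
6 | pay 39773 | balance=93251
7 | pay 39751 | balance=55905
8 | pay 41582 | balance=15765

15765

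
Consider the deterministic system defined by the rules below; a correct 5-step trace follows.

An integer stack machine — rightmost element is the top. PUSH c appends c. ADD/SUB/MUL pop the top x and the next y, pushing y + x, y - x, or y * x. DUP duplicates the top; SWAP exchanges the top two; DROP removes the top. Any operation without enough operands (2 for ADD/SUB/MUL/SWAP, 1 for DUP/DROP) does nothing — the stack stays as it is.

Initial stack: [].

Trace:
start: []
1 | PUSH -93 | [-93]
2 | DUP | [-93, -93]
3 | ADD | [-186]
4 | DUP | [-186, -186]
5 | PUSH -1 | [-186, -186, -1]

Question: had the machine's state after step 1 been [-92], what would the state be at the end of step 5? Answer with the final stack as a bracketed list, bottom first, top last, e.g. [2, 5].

state after step 1 := [-92]
2 | DUP | [-92, -92]
3 | ADD | [-184]
4 | DUP | [-184, -184]
5 | PUSH -1 | [-184, -184, -1]

[-184, -184, -1]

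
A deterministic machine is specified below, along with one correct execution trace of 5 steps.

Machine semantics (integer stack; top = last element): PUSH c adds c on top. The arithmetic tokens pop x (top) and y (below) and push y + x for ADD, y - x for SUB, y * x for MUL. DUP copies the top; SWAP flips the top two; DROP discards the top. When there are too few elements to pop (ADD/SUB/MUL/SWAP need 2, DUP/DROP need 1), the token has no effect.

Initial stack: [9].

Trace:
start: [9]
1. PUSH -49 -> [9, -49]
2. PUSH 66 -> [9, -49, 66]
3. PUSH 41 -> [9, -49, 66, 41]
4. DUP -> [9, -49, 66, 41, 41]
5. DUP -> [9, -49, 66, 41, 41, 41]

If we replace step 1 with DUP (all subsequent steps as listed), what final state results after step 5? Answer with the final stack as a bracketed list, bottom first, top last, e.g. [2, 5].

[9, 9, 66, 41, 41, 41]

(re-executing from step 1 with the substitution; state before step 1: [9])
1. DUP -> [9, 9]
2. PUSH 66 -> [9, 9, 66]
3. PUSH 41 -> [9, 9, 66, 41]
4. DUP -> [9, 9, 66, 41, 41]
5. DUP -> [9, 9, 66, 41, 41, 41]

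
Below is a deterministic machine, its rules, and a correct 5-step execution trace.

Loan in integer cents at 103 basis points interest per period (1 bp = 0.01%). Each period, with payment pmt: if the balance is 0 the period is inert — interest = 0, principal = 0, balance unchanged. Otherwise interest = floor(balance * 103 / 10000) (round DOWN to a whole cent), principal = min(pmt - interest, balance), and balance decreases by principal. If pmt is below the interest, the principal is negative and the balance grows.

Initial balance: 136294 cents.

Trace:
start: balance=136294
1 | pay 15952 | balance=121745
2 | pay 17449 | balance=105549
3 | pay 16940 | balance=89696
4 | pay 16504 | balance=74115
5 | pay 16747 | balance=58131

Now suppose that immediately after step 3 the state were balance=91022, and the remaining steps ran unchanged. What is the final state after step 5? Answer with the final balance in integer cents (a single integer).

59485

state after step 3 := balance=91022
4 | pay 16504 | balance=75455
5 | pay 16747 | balance=59485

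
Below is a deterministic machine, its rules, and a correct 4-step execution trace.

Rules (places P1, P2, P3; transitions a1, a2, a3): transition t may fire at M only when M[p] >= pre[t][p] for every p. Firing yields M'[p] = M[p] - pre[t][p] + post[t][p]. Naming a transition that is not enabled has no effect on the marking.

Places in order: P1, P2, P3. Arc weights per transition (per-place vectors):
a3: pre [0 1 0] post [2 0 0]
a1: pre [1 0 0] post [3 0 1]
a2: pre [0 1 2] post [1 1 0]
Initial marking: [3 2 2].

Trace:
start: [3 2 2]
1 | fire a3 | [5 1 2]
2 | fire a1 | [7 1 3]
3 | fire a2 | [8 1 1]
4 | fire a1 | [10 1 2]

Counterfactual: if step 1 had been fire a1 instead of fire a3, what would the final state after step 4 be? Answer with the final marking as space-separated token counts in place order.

10 2 3

(re-executing from step 1 with the substitution; state before step 1: [3 2 2])
1 | fire a1 | [5 2 3]
2 | fire a1 | [7 2 4]
3 | fire a2 | [8 2 2]
4 | fire a1 | [10 2 3]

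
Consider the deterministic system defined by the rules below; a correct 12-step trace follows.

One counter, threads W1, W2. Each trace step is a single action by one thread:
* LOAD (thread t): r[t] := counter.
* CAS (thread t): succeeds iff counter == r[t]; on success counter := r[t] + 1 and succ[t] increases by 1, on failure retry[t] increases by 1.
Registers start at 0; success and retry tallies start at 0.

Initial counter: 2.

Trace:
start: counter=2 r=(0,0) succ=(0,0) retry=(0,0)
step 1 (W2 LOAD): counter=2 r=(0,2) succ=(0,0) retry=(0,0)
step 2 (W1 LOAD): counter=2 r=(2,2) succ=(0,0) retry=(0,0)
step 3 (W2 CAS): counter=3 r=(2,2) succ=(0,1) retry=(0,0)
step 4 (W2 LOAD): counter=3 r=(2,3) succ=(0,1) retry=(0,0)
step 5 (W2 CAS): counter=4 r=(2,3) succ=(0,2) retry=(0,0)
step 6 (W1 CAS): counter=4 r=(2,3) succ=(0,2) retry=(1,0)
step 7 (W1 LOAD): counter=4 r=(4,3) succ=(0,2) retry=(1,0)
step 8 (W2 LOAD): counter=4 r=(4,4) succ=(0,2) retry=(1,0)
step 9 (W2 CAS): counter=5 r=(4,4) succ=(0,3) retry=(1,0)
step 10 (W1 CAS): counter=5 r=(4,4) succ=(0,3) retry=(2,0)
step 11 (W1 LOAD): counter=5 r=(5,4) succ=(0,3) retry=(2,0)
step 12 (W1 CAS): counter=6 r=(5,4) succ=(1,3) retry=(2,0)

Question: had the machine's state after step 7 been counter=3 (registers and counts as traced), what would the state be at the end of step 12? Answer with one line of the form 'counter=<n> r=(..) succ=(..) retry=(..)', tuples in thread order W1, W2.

state after step 7 := counter=3 r=(4,3) succ=(0,2) retry=(1,0)
step 8 (W2 LOAD): counter=3 r=(4,3) succ=(0,2) retry=(1,0)
step 9 (W2 CAS): counter=4 r=(4,3) succ=(0,3) retry=(1,0)
step 10 (W1 CAS): counter=5 r=(4,3) succ=(1,3) retry=(1,0)
step 11 (W1 LOAD): counter=5 r=(5,3) succ=(1,3) retry=(1,0)
step 12 (W1 CAS): counter=6 r=(5,3) succ=(2,3) retry=(1,0)

counter=6 r=(5,3) succ=(2,3) retry=(1,0)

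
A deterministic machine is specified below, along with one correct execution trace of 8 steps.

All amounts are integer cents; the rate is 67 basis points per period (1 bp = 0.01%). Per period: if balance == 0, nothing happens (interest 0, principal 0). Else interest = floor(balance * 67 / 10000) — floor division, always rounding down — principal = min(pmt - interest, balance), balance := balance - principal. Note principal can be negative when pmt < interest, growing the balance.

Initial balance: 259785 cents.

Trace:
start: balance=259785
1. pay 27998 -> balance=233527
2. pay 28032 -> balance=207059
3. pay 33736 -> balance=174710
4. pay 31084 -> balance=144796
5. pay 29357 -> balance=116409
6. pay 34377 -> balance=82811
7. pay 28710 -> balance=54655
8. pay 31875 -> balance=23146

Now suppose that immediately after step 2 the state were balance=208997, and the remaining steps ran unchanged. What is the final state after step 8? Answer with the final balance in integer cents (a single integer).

state after step 2 := balance=208997
3. pay 33736 -> balance=176661
4. pay 31084 -> balance=146760
5. pay 29357 -> balance=118386
6. pay 34377 -> balance=84802
7. pay 28710 -> balance=56660
8. pay 31875 -> balance=25164

25164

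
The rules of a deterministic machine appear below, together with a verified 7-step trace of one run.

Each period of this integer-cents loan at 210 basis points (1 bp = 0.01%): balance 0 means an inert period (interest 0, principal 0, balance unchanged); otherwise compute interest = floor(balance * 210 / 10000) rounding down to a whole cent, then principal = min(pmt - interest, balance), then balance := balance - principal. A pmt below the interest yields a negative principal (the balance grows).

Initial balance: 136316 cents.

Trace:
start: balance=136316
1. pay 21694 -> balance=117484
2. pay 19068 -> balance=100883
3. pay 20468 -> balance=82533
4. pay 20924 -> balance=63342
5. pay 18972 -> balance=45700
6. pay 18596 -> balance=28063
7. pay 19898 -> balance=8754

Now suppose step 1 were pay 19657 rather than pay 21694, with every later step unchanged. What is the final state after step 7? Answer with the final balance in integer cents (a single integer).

11060

(re-executing from step 1 with the substitution; state before step 1: balance=136316)
1. pay 19657 -> balance=119521
2. pay 19068 -> balance=102962
3. pay 20468 -> balance=84656
4. pay 20924 -> balance=65509
5. pay 18972 -> balance=47912
6. pay 18596 -> balance=30322
7. pay 19898 -> balance=11060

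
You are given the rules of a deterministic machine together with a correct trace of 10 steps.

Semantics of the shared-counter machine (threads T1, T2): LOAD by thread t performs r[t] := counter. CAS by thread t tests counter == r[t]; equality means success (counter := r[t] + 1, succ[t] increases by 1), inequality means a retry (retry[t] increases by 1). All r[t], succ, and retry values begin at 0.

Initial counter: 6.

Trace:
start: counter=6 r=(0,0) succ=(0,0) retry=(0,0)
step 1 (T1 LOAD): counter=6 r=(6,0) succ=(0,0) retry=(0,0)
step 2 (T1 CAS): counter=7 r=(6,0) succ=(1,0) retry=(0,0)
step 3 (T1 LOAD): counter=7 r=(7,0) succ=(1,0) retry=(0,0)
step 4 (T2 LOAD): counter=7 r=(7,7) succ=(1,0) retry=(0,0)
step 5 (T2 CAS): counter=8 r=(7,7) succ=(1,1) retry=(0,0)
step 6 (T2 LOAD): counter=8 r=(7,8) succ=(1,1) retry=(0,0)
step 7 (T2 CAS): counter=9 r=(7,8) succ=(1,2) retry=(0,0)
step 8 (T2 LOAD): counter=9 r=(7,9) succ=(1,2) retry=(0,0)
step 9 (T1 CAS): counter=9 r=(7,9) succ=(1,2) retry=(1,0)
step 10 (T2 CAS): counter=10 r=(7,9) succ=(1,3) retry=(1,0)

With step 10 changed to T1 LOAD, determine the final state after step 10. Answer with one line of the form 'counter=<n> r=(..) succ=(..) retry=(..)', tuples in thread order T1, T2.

(re-executing from step 10 with the substitution; state before step 10: counter=9 r=(7,9) succ=(1,2) retry=(1,0))
step 10 (T1 LOAD): counter=9 r=(9,9) succ=(1,2) retry=(1,0)

counter=9 r=(9,9) succ=(1,2) retry=(1,0)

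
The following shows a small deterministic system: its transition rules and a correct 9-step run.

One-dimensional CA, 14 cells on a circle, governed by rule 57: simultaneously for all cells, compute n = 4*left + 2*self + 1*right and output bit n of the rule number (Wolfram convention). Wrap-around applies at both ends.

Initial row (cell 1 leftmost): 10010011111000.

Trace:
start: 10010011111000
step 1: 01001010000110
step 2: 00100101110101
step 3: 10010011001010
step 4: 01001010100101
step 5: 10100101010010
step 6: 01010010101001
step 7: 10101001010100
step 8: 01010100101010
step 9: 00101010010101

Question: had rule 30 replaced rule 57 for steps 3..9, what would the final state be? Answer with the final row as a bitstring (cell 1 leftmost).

(re-executing steps 3..9 under rule 30; state before step 3: 00100101110101)
step 3: 11111101000101
step 4: 00000001101101
step 5: 10000011001001
step 6: 01000110111111
step 7: 01101100100000
step 8: 11001011110000
step 9: 10111010001001

10111010001001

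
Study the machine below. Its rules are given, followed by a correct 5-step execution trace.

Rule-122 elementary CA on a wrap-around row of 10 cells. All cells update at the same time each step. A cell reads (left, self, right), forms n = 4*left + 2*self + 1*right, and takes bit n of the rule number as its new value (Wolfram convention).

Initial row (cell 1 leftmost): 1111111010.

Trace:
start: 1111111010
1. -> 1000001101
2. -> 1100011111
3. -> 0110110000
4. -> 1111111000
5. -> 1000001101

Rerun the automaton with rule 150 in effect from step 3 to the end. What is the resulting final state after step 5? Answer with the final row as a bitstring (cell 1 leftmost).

1110111010

(re-executing steps 3..5 under rule 150; state before step 3: 1100011111)
3. -> 1010101111
4. -> 0010100111
5. -> 1110111010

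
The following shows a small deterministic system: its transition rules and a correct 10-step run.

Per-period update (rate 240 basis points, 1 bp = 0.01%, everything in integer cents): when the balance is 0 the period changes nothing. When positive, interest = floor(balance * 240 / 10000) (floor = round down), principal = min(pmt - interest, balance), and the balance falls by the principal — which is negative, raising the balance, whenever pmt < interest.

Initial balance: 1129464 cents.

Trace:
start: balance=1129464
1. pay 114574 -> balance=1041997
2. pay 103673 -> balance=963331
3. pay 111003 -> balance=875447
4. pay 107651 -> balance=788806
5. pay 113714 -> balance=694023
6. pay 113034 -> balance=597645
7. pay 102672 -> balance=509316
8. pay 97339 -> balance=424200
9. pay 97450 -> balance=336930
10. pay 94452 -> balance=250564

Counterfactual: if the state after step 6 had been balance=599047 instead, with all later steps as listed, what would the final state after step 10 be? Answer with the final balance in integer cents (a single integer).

252107

state after step 6 := balance=599047
7. pay 102672 -> balance=510752
8. pay 97339 -> balance=425671
9. pay 97450 -> balance=338437
10. pay 94452 -> balance=252107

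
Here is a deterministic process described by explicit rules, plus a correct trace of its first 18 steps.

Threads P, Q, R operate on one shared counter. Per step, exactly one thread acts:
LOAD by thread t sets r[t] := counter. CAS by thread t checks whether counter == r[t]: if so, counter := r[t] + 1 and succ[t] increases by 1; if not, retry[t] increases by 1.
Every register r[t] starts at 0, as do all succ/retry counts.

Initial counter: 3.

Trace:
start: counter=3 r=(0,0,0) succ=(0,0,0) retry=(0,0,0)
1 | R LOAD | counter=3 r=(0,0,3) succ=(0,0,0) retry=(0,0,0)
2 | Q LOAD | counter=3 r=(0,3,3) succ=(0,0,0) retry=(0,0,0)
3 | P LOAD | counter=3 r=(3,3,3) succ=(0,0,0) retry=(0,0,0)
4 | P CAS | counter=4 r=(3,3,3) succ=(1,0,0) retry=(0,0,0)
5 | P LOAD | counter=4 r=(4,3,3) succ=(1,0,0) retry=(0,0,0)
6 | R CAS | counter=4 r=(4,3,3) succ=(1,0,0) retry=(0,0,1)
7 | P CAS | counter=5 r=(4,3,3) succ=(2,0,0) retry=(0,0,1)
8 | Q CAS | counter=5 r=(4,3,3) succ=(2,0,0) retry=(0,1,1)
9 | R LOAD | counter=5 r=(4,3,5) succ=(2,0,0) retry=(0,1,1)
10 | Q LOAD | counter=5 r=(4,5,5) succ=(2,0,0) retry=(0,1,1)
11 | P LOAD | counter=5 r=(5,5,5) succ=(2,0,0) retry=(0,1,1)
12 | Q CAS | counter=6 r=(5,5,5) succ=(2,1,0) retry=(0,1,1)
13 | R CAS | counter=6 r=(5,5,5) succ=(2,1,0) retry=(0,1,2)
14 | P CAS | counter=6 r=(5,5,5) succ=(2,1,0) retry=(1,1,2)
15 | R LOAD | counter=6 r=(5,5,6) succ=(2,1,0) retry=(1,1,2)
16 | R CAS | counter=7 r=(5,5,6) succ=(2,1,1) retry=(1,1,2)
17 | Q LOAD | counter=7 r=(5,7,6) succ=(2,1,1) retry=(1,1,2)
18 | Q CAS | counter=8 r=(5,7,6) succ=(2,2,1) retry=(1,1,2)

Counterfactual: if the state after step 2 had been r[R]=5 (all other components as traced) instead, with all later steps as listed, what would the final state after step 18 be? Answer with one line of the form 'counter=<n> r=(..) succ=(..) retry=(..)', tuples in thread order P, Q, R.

state after step 2 := counter=3 r=(0,3,5) succ=(0,0,0) retry=(0,0,0)
3 | P LOAD | counter=3 r=(3,3,5) succ=(0,0,0) retry=(0,0,0)
4 | P CAS | counter=4 r=(3,3,5) succ=(1,0,0) retry=(0,0,0)
5 | P LOAD | counter=4 r=(4,3,5) succ=(1,0,0) retry=(0,0,0)
6 | R CAS | counter=4 r=(4,3,5) succ=(1,0,0) retry=(0,0,1)
7 | P CAS | counter=5 r=(4,3,5) succ=(2,0,0) retry=(0,0,1)
8 | Q CAS | counter=5 r=(4,3,5) succ=(2,0,0) retry=(0,1,1)
9 | R LOAD | counter=5 r=(4,3,5) succ=(2,0,0) retry=(0,1,1)
10 | Q LOAD | counter=5 r=(4,5,5) succ=(2,0,0) retry=(0,1,1)
11 | P LOAD | counter=5 r=(5,5,5) succ=(2,0,0) retry=(0,1,1)
12 | Q CAS | counter=6 r=(5,5,5) succ=(2,1,0) retry=(0,1,1)
13 | R CAS | counter=6 r=(5,5,5) succ=(2,1,0) retry=(0,1,2)
14 | P CAS | counter=6 r=(5,5,5) succ=(2,1,0) retry=(1,1,2)
15 | R LOAD | counter=6 r=(5,5,6) succ=(2,1,0) retry=(1,1,2)
16 | R CAS | counter=7 r=(5,5,6) succ=(2,1,1) retry=(1,1,2)
17 | Q LOAD | counter=7 r=(5,7,6) succ=(2,1,1) retry=(1,1,2)
18 | Q CAS | counter=8 r=(5,7,6) succ=(2,2,1) retry=(1,1,2)

counter=8 r=(5,7,6) succ=(2,2,1) retry=(1,1,2)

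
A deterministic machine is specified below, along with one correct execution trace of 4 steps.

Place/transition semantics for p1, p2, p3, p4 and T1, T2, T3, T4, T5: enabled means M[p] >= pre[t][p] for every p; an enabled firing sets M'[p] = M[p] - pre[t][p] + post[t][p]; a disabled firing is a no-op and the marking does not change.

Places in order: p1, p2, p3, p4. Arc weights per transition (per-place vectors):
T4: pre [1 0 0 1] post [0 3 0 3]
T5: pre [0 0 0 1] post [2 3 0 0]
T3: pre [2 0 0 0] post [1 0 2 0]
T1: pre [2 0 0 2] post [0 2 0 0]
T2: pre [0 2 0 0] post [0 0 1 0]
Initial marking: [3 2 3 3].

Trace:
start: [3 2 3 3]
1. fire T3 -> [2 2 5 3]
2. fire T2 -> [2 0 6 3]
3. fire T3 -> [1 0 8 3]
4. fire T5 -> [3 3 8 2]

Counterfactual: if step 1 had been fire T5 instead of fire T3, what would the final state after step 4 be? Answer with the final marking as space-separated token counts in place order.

6 6 6 1

(re-executing from step 1 with the substitution; state before step 1: [3 2 3 3])
1. fire T5 -> [5 5 3 2]
2. fire T2 -> [5 3 4 2]
3. fire T3 -> [4 3 6 2]
4. fire T5 -> [6 6 6 1]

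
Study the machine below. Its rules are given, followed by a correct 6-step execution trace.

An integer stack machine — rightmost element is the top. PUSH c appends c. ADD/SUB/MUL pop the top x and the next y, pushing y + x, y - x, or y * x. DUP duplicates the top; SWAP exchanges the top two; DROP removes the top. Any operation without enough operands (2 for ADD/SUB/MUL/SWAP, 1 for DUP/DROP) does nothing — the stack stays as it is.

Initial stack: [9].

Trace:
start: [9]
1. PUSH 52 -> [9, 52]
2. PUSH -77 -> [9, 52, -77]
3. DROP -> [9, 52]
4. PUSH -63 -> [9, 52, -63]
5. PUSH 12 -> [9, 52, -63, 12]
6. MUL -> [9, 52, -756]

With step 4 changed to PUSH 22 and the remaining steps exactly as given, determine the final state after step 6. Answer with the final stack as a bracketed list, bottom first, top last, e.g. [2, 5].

[9, 52, 264]

(re-executing from step 4 with the substitution; state before step 4: [9, 52])
4. PUSH 22 -> [9, 52, 22]
5. PUSH 12 -> [9, 52, 22, 12]
6. MUL -> [9, 52, 264]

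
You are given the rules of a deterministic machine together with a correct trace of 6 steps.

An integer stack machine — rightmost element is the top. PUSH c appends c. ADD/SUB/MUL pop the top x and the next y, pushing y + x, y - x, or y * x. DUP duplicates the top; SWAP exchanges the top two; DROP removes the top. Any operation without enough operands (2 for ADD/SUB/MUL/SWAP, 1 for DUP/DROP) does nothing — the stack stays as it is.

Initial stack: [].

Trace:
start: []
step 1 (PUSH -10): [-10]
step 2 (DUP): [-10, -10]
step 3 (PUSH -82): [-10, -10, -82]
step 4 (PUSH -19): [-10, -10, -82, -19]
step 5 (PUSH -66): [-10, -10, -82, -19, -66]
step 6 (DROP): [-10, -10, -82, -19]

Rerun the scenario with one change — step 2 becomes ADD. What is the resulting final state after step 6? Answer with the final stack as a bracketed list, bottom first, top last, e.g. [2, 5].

[-10, -82, -19]

(re-executing from step 2 with the substitution; state before step 2: [-10])
step 2 (ADD): [-10]
step 3 (PUSH -82): [-10, -82]
step 4 (PUSH -19): [-10, -82, -19]
step 5 (PUSH -66): [-10, -82, -19, -66]
step 6 (DROP): [-10, -82, -19]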